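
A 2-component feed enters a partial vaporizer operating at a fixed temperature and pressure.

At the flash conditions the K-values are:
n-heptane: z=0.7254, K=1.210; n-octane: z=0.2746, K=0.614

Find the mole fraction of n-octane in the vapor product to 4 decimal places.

Rachford–Rice: g(ψ) = Σ zᵢ(Kᵢ−1)/(1+ψ(Kᵢ−1)) = 0.
g(0) = ΣzᵢKᵢ − 1 = 0.0463 and g(1) = 1 − Σzᵢ/Kᵢ = -0.0467, so a root lies in (0, 1).
Iterate (Newton) starting at ψ = 0.35:
  ψ = 0.3500: g = 0.01935, g' = -0.0825 → ψ = 0.5847
  ψ = 0.5847: g = -0.00122, g' = -0.0936 → ψ = 0.5717
Converged at ψ = 0.5717.
Compositions from xᵢ = zᵢ/(1+ψ(Kᵢ−1)), yᵢ = Kᵢxᵢ:
  n-heptane: x = 0.6477, y = 0.7837
  n-octane: x = 0.3523, y = 0.2163

y_n-octane = 0.2163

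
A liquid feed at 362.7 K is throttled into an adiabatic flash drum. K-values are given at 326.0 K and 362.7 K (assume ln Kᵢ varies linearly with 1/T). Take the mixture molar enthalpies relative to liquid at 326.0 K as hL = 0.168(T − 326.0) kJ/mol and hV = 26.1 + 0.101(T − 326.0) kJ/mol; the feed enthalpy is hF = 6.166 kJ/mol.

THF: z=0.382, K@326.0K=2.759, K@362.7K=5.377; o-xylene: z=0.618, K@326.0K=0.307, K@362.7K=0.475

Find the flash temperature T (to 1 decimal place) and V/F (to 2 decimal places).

Adiabatic flash: solve Rachford–Rice at each trial T, then check hF = ψ·hV(T) + (1−ψ)·hL(T).
  T = 326.0 K: K = (2.759, 0.307), RR gives ψ = 0.200, H_out = 5.217 kJ/mol
  T = 362.7 K: K = (5.377, 0.475), RR gives ψ = 0.586, H_out = 20.029 kJ/mol
  T = 344.4 K: K = (3.924, 0.387), RR gives ψ = 0.411, H_out = 13.321 kJ/mol
  T = 335.2 K: K = (3.306, 0.346), RR gives ψ = 0.316, H_out = 9.593 kJ/mol
  T = 330.6 K: K = (3.024, 0.326), RR gives ψ = 0.261, H_out = 7.516 kJ/mol
  T = 328.3 K: K = (2.889, 0.316), RR gives ψ = 0.232, H_out = 6.399 kJ/mol
Linear interpolation between T = 326.0 (H_out = 5.217) and T = 328.3 (H_out = 6.399) on hF = 6.166 gives T ≈ 327.8 K, at which ψ = 0.23.

T = 327.8 K, V/F = 0.23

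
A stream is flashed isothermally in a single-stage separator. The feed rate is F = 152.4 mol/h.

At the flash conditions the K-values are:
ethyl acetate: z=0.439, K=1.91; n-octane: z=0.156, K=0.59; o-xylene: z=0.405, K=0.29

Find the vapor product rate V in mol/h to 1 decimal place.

V = 12.6 mol/h

Newton iteration, ψ⁰ = 0.47:
  ψ = 0.470: g = -0.2310, g' = -0.678 → ψ = 0.130
  ψ = 0.130: g = -0.0269, g' = -0.568 → ψ = 0.082
Converged at ψ = 0.082.
Then V = ψ·F = 0.0824·152.4 = 12.6 mol/h and L = F − V = 139.8 mol/h.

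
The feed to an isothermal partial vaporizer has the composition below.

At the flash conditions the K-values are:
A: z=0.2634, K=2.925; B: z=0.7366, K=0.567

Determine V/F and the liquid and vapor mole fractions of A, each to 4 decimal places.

Material balance + equilibrium reduce to Σ zᵢ(Kᵢ−1)/(1+V/F(Kᵢ−1)) = 0.
Feasibility: ΣzᵢKᵢ = 1.1881, Σzᵢ/Kᵢ = 1.3892 — both > 1, two phases present.
Iterate (Newton) starting at V/F = 0.42:
  V/F = 0.4200: g = -0.10948, g' = -0.5048 → V/F = 0.2031
  V/F = 0.2031: g = 0.01482, g' = -0.6705 → V/F = 0.2252
  V/F = 0.2252: g = 0.00029, g' = -0.6445 → V/F = 0.2257
Converged at V/F = 0.2257.
Compositions from xᵢ = zᵢ/(1+V/F(Kᵢ−1)), yᵢ = Kᵢxᵢ:
  A: x = 0.1836, y = 0.5371
  B: x = 0.8164, y = 0.4629

V/F = 0.2257, x_A = 0.1836, y_A = 0.5371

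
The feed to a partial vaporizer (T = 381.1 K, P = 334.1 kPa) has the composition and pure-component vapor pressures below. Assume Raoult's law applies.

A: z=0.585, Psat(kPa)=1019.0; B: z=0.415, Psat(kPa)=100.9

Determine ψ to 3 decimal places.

ψ = 0.636

Raoult's law: Kᵢ = Pᵢˢᵃᵗ/P = Pᵢˢᵃᵗ/334.1.
  K_A = 1019.0/334.1 = 3.04999, K_B = 100.9/334.1 = 0.30201
Let ψ = V/F and solve Σ zᵢ(Kᵢ−1)/(1+ψ(Kᵢ−1)) = 0.
g(0) = ΣzᵢKᵢ − 1 = 0.910 and g(1) = 1 − Σzᵢ/Kᵢ = -0.566, so a root lies in (0, 1).
Binary case is linear: z₁(K₁−1)(1+ψ(K₂−1)) + z₂(K₂−1)(1+ψ(K₁−1)) = 0
⇒ ψ = [z₁(K₁−1)+z₂(K₂−1)] / [−(K₁−1)(K₂−1)] = 0.9096/1.4309 = 0.636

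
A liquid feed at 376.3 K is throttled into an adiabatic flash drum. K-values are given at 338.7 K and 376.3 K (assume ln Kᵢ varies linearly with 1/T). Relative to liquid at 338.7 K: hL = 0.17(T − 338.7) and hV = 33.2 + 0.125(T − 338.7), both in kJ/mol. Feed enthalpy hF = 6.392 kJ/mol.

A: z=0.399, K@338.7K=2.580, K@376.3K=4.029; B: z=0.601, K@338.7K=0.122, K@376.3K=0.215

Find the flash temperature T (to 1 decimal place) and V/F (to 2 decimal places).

T = 347.8 K, V/F = 0.15

Adiabatic flash: solve Rachford–Rice at each trial T, then check hF = ψ·hV(T) + (1−ψ)·hL(T).
  T = 338.7 K: K = (2.580, 0.122), RR gives ψ = 0.074, H_out = 2.459 kJ/mol
  T = 376.3 K: K = (4.029, 0.215), RR gives ψ = 0.310, H_out = 16.155 kJ/mol
  T = 357.5 K: K = (3.262, 0.164), RR gives ψ = 0.212, H_out = 10.049 kJ/mol
  T = 348.1 K: K = (2.910, 0.142), RR gives ψ = 0.151, H_out = 6.532 kJ/mol
  T = 343.4 K: K = (2.742, 0.132), RR gives ψ = 0.115, H_out = 4.582 kJ/mol
  T = 345.8 K: K = (2.827, 0.137), RR gives ψ = 0.134, H_out = 5.597 kJ/mol
Linear interpolation between T = 345.8 (H_out = 5.597) and T = 348.1 (H_out = 6.532) on hF = 6.392 gives T ≈ 347.8 K, at which ψ = 0.15.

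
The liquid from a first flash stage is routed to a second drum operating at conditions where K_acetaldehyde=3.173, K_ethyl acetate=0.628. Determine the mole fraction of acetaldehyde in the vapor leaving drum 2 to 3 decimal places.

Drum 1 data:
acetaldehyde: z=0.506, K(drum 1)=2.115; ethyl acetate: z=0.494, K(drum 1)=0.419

y_acetaldehyde (drum 2) = 0.464

Drum 1:
Newton iteration, ψ₁⁰ = 0.5:
  ψ₁ = 0.500: g = -0.0423, g' = -0.591 → ψ₁ = 0.428
Converged at ψ₁ = 0.428.
Drum-1 compositions:
  acetaldehyde: x = 0.343, y = 0.725
  ethyl acetate: x = 0.657, y = 0.275
Drum-2 feed = drum-1 liquid: z₂ = (0.3426, 0.6574).
Drum 2:
Binary case is linear: z₁(K₁−1)(1+ψ₂(K₂−1)) + z₂(K₂−1)(1+ψ₂(K₁−1)) = 0
⇒ ψ₂ = [z₁(K₁−1)+z₂(K₂−1)] / [−(K₁−1)(K₂−1)] = 0.4998/0.8084 = 0.618
  acetaldehyde: x = 0.146, y = 0.464
  ethyl acetate: x = 0.854, y = 0.536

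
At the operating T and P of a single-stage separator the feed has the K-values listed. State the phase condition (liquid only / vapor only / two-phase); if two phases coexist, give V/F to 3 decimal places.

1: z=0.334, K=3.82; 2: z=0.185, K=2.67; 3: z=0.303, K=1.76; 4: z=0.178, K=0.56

ΣzᵢKᵢ = 2.403; Σzᵢ/Kᵢ = 0.647.
Since Σzᵢ/Kᵢ < 1 the mixture is above its dew point — single vapor phase.

vapor only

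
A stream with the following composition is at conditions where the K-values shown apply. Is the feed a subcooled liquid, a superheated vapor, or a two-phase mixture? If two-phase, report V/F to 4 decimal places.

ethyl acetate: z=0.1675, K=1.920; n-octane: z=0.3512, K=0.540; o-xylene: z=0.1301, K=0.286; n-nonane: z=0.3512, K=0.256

subcooled liquid

ΣzᵢKᵢ = 0.6384; Σzᵢ/Kᵢ = 2.5644.
Since ΣzᵢKᵢ < 1 the mixture is below its bubble point — single liquid phase.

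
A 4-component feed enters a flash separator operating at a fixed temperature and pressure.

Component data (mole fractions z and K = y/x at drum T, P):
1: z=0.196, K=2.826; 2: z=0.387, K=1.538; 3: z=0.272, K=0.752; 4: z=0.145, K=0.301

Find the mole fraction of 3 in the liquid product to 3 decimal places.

Material balance + equilibrium reduce to Σ zᵢ(Kᵢ−1)/(1+ψ(Kᵢ−1)) = 0.
g(0) = ΣzᵢKᵢ − 1 = 0.397 and g(1) = 1 − Σzᵢ/Kᵢ = -0.164, so a root lies in (0, 1).
Iterate (Newton) starting at ψ = 0.5:
  ψ = 0.500: g = 0.1183, g' = -0.437 → ψ = 0.771
  ψ = 0.771: g = -0.0072, g' = -0.527 → ψ = 0.757
Converged at ψ = 0.757.
Compositions from xᵢ = zᵢ/(1+ψ(Kᵢ−1)), yᵢ = Kᵢxᵢ:
  1: x = 0.082, y = 0.233
  2: x = 0.275, y = 0.423
  3: x = 0.335, y = 0.252
  4: x = 0.308, y = 0.093

x_3 = 0.335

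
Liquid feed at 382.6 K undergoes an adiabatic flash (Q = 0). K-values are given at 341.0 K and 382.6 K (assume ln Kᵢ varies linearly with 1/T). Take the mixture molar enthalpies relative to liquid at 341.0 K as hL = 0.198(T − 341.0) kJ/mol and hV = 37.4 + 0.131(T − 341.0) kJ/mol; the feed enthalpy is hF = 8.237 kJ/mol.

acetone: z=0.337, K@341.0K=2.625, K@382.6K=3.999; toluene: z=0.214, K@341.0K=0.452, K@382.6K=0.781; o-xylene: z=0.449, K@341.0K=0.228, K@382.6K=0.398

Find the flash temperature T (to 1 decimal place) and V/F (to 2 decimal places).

Adiabatic flash: solve Rachford–Rice at each trial T, then check hF = ψ·hV(T) + (1−ψ)·hL(T).
  T = 341.0 K: K = (2.625, 0.452, 0.228), RR gives ψ = 0.073, H_out = 2.732 kJ/mol
  T = 382.6 K: K = (3.999, 0.781, 0.398), RR gives ψ = 0.459, H_out = 24.110 kJ/mol
  T = 361.8 K: K = (3.279, 0.604, 0.306), RR gives ψ = 0.267, H_out = 13.740 kJ/mol
  T = 351.4 K: K = (2.944, 0.525, 0.265), RR gives ψ = 0.174, H_out = 8.457 kJ/mol
  T = 346.2 K: K = (2.782, 0.487, 0.246), RR gives ψ = 0.125, H_out = 5.673 kJ/mol
  T = 348.8 K: K = (2.862, 0.506, 0.256), RR gives ψ = 0.150, H_out = 7.081 kJ/mol
  T = 350.1 K: K = (2.903, 0.515, 0.260), RR gives ψ = 0.162, H_out = 7.773 kJ/mol
Linear interpolation between T = 350.1 (H_out = 7.773) and T = 351.4 (H_out = 8.457) on hF = 8.237 gives T ≈ 351.0 K, at which ψ = 0.17.

T = 351.0 K, V/F = 0.17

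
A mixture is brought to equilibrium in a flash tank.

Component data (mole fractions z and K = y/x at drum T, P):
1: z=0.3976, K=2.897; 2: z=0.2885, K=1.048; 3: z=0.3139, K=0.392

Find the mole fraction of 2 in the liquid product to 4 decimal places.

Material balance + equilibrium reduce to Σ zᵢ(Kᵢ−1)/(1+β(Kᵢ−1)) = 0.
Check two-phase: ΣzᵢKᵢ = 1.5772 > 1 and Σzᵢ/Kᵢ = 1.2133 > 1, so g(0) = 0.5772 > 0 and g(1) = -0.2133 < 0.
Iterate (Newton) starting at β = 0.34:
  β = 0.3400: g = 0.23156, g' = -0.7138 → β = 0.6644
  β = 0.6644: g = 0.02691, g' = -0.6073 → β = 0.7087
  β = 0.7087: g = -0.00024, g' = -0.6192 → β = 0.7083
Converged at β = 0.7083.
Compositions from xᵢ = zᵢ/(1+β(Kᵢ−1)), yᵢ = Kᵢxᵢ:
  1: x = 0.1696, y = 0.4915
  2: x = 0.2790, y = 0.2924
  3: x = 0.5513, y = 0.2161

x_2 = 0.2790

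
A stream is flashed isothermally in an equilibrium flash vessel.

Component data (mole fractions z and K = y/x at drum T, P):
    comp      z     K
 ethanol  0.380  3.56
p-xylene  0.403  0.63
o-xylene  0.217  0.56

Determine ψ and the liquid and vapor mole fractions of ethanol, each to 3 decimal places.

Material balance + equilibrium reduce to Σ zᵢ(Kᵢ−1)/(1+ψ(Kᵢ−1)) = 0.
Feasibility: ΣzᵢKᵢ = 1.728, Σzᵢ/Kᵢ = 1.134 — both > 1, two phases present.
Newton iteration, ψ⁰ = 0.46:
  ψ = 0.460: g = 0.1473, g' = -0.671 → ψ = 0.679
  ψ = 0.679: g = 0.0197, g' = -0.516 → ψ = 0.718
Converged at ψ = 0.718.
Compositions from xᵢ = zᵢ/(1+ψ(Kᵢ−1)), yᵢ = Kᵢxᵢ:
  ethanol: x = 0.134, y = 0.477
  p-xylene: x = 0.549, y = 0.346
  o-xylene: x = 0.317, y = 0.178

ψ = 0.718, x_ethanol = 0.134, y_ethanol = 0.477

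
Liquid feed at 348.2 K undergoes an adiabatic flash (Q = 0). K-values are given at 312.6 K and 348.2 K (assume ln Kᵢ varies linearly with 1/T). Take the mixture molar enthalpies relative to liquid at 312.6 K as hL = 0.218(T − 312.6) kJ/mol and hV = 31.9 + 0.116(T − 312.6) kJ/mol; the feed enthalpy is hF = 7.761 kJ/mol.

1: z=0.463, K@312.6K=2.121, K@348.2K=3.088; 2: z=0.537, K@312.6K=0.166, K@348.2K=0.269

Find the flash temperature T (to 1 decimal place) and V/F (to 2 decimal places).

T = 322.4 K, V/F = 0.18

Adiabatic flash: solve Rachford–Rice at each trial T, then check hF = ψ·hV(T) + (1−ψ)·hL(T).
  T = 312.6 K: K = (2.121, 0.166), RR gives ψ = 0.076, H_out = 2.428 kJ/mol
  T = 348.2 K: K = (3.088, 0.269), RR gives ψ = 0.376, H_out = 18.395 kJ/mol
  T = 330.4 K: K = (2.585, 0.214), RR gives ψ = 0.250, H_out = 11.413 kJ/mol
  T = 321.5 K: K = (2.348, 0.189), RR gives ψ = 0.173, H_out = 7.292 kJ/mol
  T = 325.9 K: K = (2.464, 0.201), RR gives ψ = 0.213, H_out = 9.402 kJ/mol
  T = 323.7 K: K = (2.406, 0.195), RR gives ψ = 0.193, H_out = 8.367 kJ/mol
  T = 322.6 K: K = (2.377, 0.192), RR gives ψ = 0.183, H_out = 7.835 kJ/mol
  T = 322.1 K: K = (2.364, 0.191), RR gives ψ = 0.178, H_out = 7.589 kJ/mol
Linear interpolation between T = 322.1 (H_out = 7.589) and T = 322.6 (H_out = 7.835) on hF = 7.761 gives T ≈ 322.4 K, at which ψ = 0.18.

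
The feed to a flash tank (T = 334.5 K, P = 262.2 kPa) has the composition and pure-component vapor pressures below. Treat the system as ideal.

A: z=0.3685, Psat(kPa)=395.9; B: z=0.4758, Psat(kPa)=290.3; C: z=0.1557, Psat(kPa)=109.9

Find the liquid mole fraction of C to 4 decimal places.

Raoult's law: Kᵢ = Pᵢˢᵃᵗ/P = Pᵢˢᵃᵗ/262.2.
  K_A = 395.9/262.2 = 1.509916, K_B = 290.3/262.2 = 1.107170, K_C = 109.9/262.2 = 0.419146
Let ψ = V/F and solve Σ zᵢ(Kᵢ−1)/(1+ψ(Kᵢ−1)) = 0.
Feasibility: ΣzᵢKᵢ = 1.1485, Σzᵢ/Kᵢ = 1.0453 — both > 1, two phases present.
Newton iteration, ψ⁰ = 0.5:
  ψ = 0.5000: g = 0.07067, g' = -0.1701 → ψ = 0.9155
  ψ = 0.9155: g = -0.01861, g' = -0.2887 → ψ = 0.8510
  ψ = 0.8510: g = -0.00108, g' = -0.2566 → ψ = 0.8468
Converged at ψ = 0.8468.
Compositions from xᵢ = zᵢ/(1+ψ(Kᵢ−1)), yᵢ = Kᵢxᵢ:
  A: x = 0.2574, y = 0.3886
  B: x = 0.4362, y = 0.4830
  C: x = 0.3064, y = 0.1284

x_C = 0.3064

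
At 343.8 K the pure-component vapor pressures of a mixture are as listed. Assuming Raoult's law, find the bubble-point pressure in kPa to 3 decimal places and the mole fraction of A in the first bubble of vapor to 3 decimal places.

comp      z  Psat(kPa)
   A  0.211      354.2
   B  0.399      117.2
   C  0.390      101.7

At the bubble point ψ → 0, so ΣzᵢKᵢ = 1 with Kᵢ = Pᵢˢᵃᵗ/P ⇒ P = ΣzᵢPᵢˢᵃᵗ.
P = 0.211·354.2 + 0.399·117.2 + 0.390·101.7 = 161.162 kPa
yᵢ = zᵢPᵢˢᵃᵗ/P ⇒ y_A = 0.211·354.2/161.162 = 0.464

Pbub = 161.162 kPa, y_A = 0.464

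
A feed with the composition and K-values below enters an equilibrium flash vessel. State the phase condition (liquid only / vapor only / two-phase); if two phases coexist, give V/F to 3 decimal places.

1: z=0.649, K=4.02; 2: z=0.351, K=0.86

vapor only

ΣzᵢKᵢ = 2.911; Σzᵢ/Kᵢ = 0.570.
Since Σzᵢ/Kᵢ < 1 the mixture is above its dew point — single vapor phase.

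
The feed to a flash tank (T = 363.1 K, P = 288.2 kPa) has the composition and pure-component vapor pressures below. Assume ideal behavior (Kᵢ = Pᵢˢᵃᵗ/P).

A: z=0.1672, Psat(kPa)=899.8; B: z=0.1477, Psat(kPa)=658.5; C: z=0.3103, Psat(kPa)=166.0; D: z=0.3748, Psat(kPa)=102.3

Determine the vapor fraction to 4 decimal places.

ψ = 0.1738

Raoult's law: Kᵢ = Pᵢˢᵃᵗ/P = Pᵢˢᵃᵗ/288.2.
  K_A = 899.8/288.2 = 3.122137, K_B = 658.5/288.2 = 2.284872, K_C = 166.0/288.2 = 0.575989, K_D = 102.3/288.2 = 0.354962
Let ψ = V/F and solve Σ zᵢ(Kᵢ−1)/(1+ψ(Kᵢ−1)) = 0.
Feasibility: ΣzᵢKᵢ = 1.1713, Σzᵢ/Kᵢ = 1.7128 — both > 1, two phases present.
Newton–Raphson from ψ = 0.5:
  ψ = 0.5000: g = -0.23612, g' = -0.6973 → ψ = 0.1614
  ψ = 0.1614: g = 0.01042, g' = -0.8437 → ψ = 0.1737
  ψ = 0.1737: g = 0.00010, g' = -0.8277 → ψ = 0.1738
Converged at ψ = 0.1738.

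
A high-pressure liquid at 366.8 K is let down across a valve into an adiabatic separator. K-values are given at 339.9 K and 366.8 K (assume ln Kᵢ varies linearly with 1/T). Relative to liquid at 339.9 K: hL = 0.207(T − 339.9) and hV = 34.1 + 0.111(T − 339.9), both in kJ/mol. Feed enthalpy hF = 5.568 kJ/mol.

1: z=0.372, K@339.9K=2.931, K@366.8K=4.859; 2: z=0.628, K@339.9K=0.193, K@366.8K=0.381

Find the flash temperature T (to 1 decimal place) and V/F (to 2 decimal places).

T = 341.4 K, V/F = 0.15

Adiabatic flash: solve Rachford–Rice at each trial T, then check hF = ψ·hV(T) + (1−ψ)·hL(T).
  T = 339.9 K: K = (2.931, 0.193), RR gives ψ = 0.136, H_out = 4.629 kJ/mol
  T = 366.8 K: K = (4.859, 0.381), RR gives ψ = 0.438, H_out = 19.380 kJ/mol
  T = 353.4 K: K = (3.814, 0.275), RR gives ψ = 0.290, H_out = 12.306 kJ/mol
  T = 346.6 K: K = (3.349, 0.231), RR gives ψ = 0.216, H_out = 8.624 kJ/mol
  T = 343.2 K: K = (3.132, 0.211), RR gives ψ = 0.177, H_out = 6.659 kJ/mol
  T = 341.5 K: K = (3.027, 0.202), RR gives ψ = 0.156, H_out = 5.631 kJ/mol
Linear interpolation between T = 339.9 (H_out = 4.629) and T = 341.5 (H_out = 5.631) on hF = 5.568 gives T ≈ 341.4 K, at which ψ = 0.15.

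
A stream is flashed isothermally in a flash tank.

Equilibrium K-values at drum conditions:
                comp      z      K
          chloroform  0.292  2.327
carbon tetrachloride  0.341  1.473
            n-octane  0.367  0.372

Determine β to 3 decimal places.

Newton iteration, β⁰ = 0.5:
  β = 0.500: g = 0.0274, g' = -0.543 → β = 0.550
Converged at β = 0.550.

β = 0.550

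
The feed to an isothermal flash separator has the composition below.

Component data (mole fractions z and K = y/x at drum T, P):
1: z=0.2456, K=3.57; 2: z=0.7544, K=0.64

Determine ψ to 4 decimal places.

ψ = 0.3887

Let ψ = V/F and solve Σ zᵢ(Kᵢ−1)/(1+ψ(Kᵢ−1)) = 0.
Feasibility: ΣzᵢKᵢ = 1.3596, Σzᵢ/Kᵢ = 1.2475 — both > 1, two phases present.
Binary case is linear: z₁(K₁−1)(1+ψ(K₂−1)) + z₂(K₂−1)(1+ψ(K₁−1)) = 0
⇒ ψ = [z₁(K₁−1)+z₂(K₂−1)] / [−(K₁−1)(K₂−1)] = 0.35961/0.92520 = 0.3887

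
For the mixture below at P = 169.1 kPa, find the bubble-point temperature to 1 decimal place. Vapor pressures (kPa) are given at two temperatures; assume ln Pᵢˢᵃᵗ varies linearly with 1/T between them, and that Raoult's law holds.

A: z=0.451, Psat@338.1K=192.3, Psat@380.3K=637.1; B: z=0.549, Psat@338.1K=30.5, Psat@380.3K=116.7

T = 353.9 K

Bubble-point temperature: ΣzᵢPᵢˢᵃᵗ(T) = P. Interpolate ln Pᵢˢᵃᵗ = aᵢ + bᵢ/T.
  T = 338.1 K: ΣzᵢPᵢˢᵃᵗ = 103.47 kPa
  T = 380.3 K: ΣzᵢPᵢˢᵃᵗ = 351.40 kPa
  T = 359.2 K: ΣzᵢPᵢˢᵃᵗ = 197.58 kPa
  T = 348.6 K: ΣzᵢPᵢˢᵃᵗ = 144.15 kPa
  T = 353.9 K: ΣzᵢPᵢˢᵃᵗ = 169.16 kPa
  T = 351.2 K: ΣzᵢPᵢˢᵃᵗ = 156.02 kPa
Interpolating between 351.2 K and 353.9 K gives T ≈ 353.9 K.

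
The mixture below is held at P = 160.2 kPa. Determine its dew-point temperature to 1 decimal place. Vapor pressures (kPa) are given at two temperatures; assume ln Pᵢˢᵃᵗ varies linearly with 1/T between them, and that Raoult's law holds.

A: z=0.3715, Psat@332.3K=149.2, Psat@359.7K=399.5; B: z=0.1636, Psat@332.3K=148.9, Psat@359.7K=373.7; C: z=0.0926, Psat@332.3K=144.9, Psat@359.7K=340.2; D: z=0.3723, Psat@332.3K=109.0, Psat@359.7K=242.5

Dew-point temperature: Σzᵢ·P/Pᵢˢᵃᵗ(T) = 1. Interpolate ln Pᵢˢᵃᵗ = aᵢ + bᵢ/T.
  T = 332.3 K: ΣzᵢP/Pᵢˢᵃᵗ = 1.2245
  T = 359.7 K: ΣzᵢP/Pᵢˢᵃᵗ = 0.5087
  T = 346.0 K: ΣzᵢP/Pᵢˢᵃᵗ = 0.7749
  T = 339.1 K: ΣzᵢP/Pᵢˢᵃᵗ = 0.9710
  T = 335.7 K: ΣzᵢP/Pᵢˢᵃᵗ = 1.0891
  T = 337.4 K: ΣzᵢP/Pᵢˢᵃᵗ = 1.0280
Interpolating between 337.4 K and 339.1 K gives T ≈ 338.2 K.

T = 338.2 K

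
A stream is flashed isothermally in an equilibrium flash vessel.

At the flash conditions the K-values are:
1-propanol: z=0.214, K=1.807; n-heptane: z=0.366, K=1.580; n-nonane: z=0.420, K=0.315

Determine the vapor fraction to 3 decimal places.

ψ = 0.212

Rachford–Rice: g(ψ) = Σ zᵢ(Kᵢ−1)/(1+ψ(Kᵢ−1)) = 0.
g(0) = ΣzᵢKᵢ − 1 = 0.097 and g(1) = 1 − Σzᵢ/Kᵢ = -0.683, so a root lies in (0, 1).
Iterate (Newton) starting at ψ = 0.42:
  ψ = 0.420: g = -0.1042, g' = -0.546 → ψ = 0.229
  ψ = 0.229: g = -0.0081, g' = -0.472 → ψ = 0.212
Converged at ψ = 0.212.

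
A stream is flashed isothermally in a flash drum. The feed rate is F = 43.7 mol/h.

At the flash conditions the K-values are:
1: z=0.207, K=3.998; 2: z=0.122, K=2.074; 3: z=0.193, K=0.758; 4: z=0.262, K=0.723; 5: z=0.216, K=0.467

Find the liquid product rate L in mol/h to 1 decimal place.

Newton–Raphson from ψ = 0.5:
  ψ = 0.500: g = 0.0392, g' = -0.513 → ψ = 0.576
  ψ = 0.576: g = 0.0016, g' = -0.475 → ψ = 0.580
Converged at ψ = 0.580.
Then V = ψ·F = 0.5797·43.7 = 25.3 mol/h and L = F − V = 18.4 mol/h.

L = 18.4 mol/h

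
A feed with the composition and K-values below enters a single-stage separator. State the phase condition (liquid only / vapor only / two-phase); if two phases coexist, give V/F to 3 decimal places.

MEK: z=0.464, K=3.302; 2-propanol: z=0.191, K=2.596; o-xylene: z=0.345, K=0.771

ΣzᵢKᵢ = 2.294; Σzᵢ/Kᵢ = 0.662.
Since Σzᵢ/Kᵢ < 1 the mixture is above its dew point — single vapor phase.

vapor only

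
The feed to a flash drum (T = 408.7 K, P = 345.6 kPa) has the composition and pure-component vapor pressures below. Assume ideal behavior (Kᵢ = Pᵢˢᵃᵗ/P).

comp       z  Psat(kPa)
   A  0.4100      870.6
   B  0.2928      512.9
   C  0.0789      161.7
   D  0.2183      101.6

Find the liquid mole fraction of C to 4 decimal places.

x_C = 0.1310

Raoult's law: Kᵢ = Pᵢˢᵃᵗ/P = Pᵢˢᵃᵗ/345.6.
  K_A = 870.6/345.6 = 2.519097, K_B = 512.9/345.6 = 1.484086, K_C = 161.7/345.6 = 0.467882, K_D = 101.6/345.6 = 0.293981
Rachford–Rice: g(β) = Σ zᵢ(Kᵢ−1)/(1+β(Kᵢ−1)) = 0.
g(0) = ΣzᵢKᵢ − 1 = 0.5685 and g(1) = 1 − Σzᵢ/Kᵢ = -0.2712, so a root lies in (0, 1).
Newton iteration, β⁰ = 0.63:
  β = 0.6300: g = 0.08612, g' = -0.6909 → β = 0.7546
  β = 0.7546: g = -0.00605, g' = -0.8031 → β = 0.7471
Converged at β = 0.7471.
Compositions from xᵢ = zᵢ/(1+β(Kᵢ−1)), yᵢ = Kᵢxᵢ:
  A: x = 0.1920, y = 0.4838
  B: x = 0.2150, y = 0.3191
  C: x = 0.1310, y = 0.0613
  D: x = 0.4620, y = 0.1358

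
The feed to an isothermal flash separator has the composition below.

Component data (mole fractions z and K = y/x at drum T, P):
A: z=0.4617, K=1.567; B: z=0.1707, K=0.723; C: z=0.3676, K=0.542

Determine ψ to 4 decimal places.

Rachford–Rice: g(ψ) = Σ zᵢ(Kᵢ−1)/(1+ψ(Kᵢ−1)) = 0.
Check two-phase: ΣzᵢKᵢ = 1.0461 > 1 and Σzᵢ/Kᵢ = 1.2090 > 1, so g(0) = 0.0461 > 0 and g(1) = -0.2090 < 0.
Iterate (Newton) starting at ψ = 0.5:
  ψ = 0.5000: g = -0.06929, g' = -0.2375 → ψ = 0.2082
  ψ = 0.2082: g = -0.00214, g' = -0.2277 → ψ = 0.1988
Converged at ψ = 0.1988.

ψ = 0.1988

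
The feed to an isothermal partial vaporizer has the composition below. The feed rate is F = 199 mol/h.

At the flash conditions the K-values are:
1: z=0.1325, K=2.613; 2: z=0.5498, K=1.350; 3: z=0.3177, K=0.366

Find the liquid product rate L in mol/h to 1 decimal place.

Material balance + equilibrium reduce to Σ zᵢ(Kᵢ−1)/(1+ψ(Kᵢ−1)) = 0.
g(0) = ΣzᵢKᵢ − 1 = 0.2047 and g(1) = 1 − Σzᵢ/Kᵢ = -0.3260, so a root lies in (0, 1).
Newton iteration, ψ⁰ = 0.5:
  ψ = 0.5000: g = -0.01283, g' = -0.4282 → ψ = 0.4700
  ψ = 0.4700: g = -0.00012, g' = -0.4203 → ψ = 0.4697
Converged at ψ = 0.4697.
Then V = ψ·F = 0.4697·199 = 93.5 mol/h and L = F − V = 105.5 mol/h.

L = 105.5 mol/h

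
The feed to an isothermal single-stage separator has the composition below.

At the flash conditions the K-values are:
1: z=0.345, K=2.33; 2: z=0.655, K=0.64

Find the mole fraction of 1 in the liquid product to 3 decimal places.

x_1 = 0.213

Newton–Raphson from ψ = 0.5:
  ψ = 0.500: g = -0.0120, g' = -0.346 → ψ = 0.465
  ψ = 0.465: g = 0.0002, g' = -0.355 → ψ = 0.466
Converged at ψ = 0.466.
Compositions from xᵢ = zᵢ/(1+ψ(Kᵢ−1)), yᵢ = Kᵢxᵢ:
  1: x = 0.213, y = 0.496
  2: x = 0.787, y = 0.504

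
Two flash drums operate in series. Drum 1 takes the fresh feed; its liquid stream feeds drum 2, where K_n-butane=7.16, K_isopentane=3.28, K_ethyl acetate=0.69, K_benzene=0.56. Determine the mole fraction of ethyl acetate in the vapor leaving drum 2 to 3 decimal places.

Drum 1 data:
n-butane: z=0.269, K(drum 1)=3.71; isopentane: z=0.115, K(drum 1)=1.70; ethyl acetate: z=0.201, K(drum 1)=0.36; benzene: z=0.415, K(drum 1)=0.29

y_ethyl acetate (drum 2) = 0.192

Drum 1:
Iterate (Newton) starting at ψ₁ = 0.5:
  ψ₁ = 0.500: g = -0.2768, g' = -1.068 → ψ₁ = 0.241
  ψ₁ = 0.241: g = 0.0025, g' = -1.184 → ψ₁ = 0.243
Converged at ψ₁ = 0.243.
Drum-1 compositions:
  n-butane: x = 0.162, y = 0.602
  isopentane: x = 0.098, y = 0.167
  ethyl acetate: x = 0.238, y = 0.086
  benzene: x = 0.502, y = 0.145
Drum-2 feed = drum-1 liquid: z₂ = (0.1622, 0.0983, 0.2380, 0.5015).
Drum 2:
Let ψ₂ = V/F and solve Σ zᵢ(Kᵢ−1)/(1+ψ₂(Kᵢ−1)) = 0.
Check two-phase: ΣzᵢKᵢ = 1.929 > 1 and Σzᵢ/Kᵢ = 1.293 > 1, so g(0) = 0.929 > 0 and g(1) = -0.293 < 0.
Newton iteration, ψ₂⁰ = 0.54:
  ψ₂ = 0.540: g = -0.0467, g' = -0.632 → ψ₂ = 0.466
  ψ₂ = 0.466: g = 0.0029, g' = -0.716 → ψ₂ = 0.470
Converged at ψ₂ = 0.470.
  n-butane: x = 0.042, y = 0.298
  isopentane: x = 0.047, y = 0.156
  ethyl acetate: x = 0.279, y = 0.192
  benzene: x = 0.632, y = 0.354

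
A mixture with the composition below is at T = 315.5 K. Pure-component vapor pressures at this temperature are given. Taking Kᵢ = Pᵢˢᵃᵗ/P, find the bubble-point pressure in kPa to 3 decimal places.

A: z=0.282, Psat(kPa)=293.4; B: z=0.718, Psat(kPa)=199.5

At the bubble point ψ → 0, so ΣzᵢKᵢ = 1 with Kᵢ = Pᵢˢᵃᵗ/P ⇒ P = ΣzᵢPᵢˢᵃᵗ.
P = 0.282·293.4 + 0.718·199.5 = 225.980 kPa

Pbub = 225.980 kPa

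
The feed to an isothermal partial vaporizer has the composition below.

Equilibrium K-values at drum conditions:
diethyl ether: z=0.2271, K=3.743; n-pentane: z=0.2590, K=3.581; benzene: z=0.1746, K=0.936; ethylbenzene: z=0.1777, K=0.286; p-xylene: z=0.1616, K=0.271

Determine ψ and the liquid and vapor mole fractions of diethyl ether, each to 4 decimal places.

ψ = 0.6511, x_diethyl ether = 0.0815, y_diethyl ether = 0.3051

Rachford–Rice: g(ψ) = Σ zᵢ(Kᵢ−1)/(1+ψ(Kᵢ−1)) = 0.
g(0) = ΣzᵢKᵢ − 1 = 1.0356 and g(1) = 1 − Σzᵢ/Kᵢ = -0.5372, so a root lies in (0, 1).
Iterate (Newton) starting at ψ = 0.5:
  ψ = 0.5000: g = 0.16028, g' = -1.0652 → ψ = 0.6505
  ψ = 0.6505: g = 0.00066, g' = -1.0881 → ψ = 0.6511
Converged at ψ = 0.6511.
Compositions from xᵢ = zᵢ/(1+ψ(Kᵢ−1)), yᵢ = Kᵢxᵢ:
  diethyl ether: x = 0.0815, y = 0.3051
  n-pentane: x = 0.0966, y = 0.3460
  benzene: x = 0.1822, y = 0.1705
  ethylbenzene: x = 0.3321, y = 0.0950
  p-xylene: x = 0.3076, y = 0.0834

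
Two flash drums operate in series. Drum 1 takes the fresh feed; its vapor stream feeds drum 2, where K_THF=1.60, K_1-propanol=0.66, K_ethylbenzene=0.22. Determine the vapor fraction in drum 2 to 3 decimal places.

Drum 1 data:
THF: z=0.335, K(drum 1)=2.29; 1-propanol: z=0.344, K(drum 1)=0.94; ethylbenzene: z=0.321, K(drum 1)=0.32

Drum 1:
Let ψ₁ = V/F and solve Σ zᵢ(Kᵢ−1)/(1+ψ₁(Kᵢ−1)) = 0.
Feasibility: ΣzᵢKᵢ = 1.193, Σzᵢ/Kᵢ = 1.515 — both > 1, two phases present.
Newton–Raphson from ψ₁ = 0.66:
  ψ₁ = 0.660: g = -0.1841, g' = -0.653 → ψ₁ = 0.378
  ψ₁ = 0.378: g = -0.0244, g' = -0.522 → ψ₁ = 0.331
Converged at ψ₁ = 0.331.
Drum-1 compositions:
  THF: x = 0.235, y = 0.538
  1-propanol: x = 0.351, y = 0.330
  ethylbenzene: x = 0.414, y = 0.133
Drum-2 feed = drum-1 vapor: z₂ = (0.5375, 0.3299, 0.1326).
Drum 2:
Let ψ₂ = V/F and solve Σ zᵢ(Kᵢ−1)/(1+ψ₂(Kᵢ−1)) = 0.
g(0) = ΣzᵢKᵢ − 1 = 0.107 and g(1) = 1 − Σzᵢ/Kᵢ = -0.438, so a root lies in (0, 1).
Newton–Raphson from ψ₂ = 0.5:
  ψ₂ = 0.500: g = -0.0566, g' = -0.387 → ψ₂ = 0.354
  ψ₂ = 0.354: g = -0.0042, g' = -0.335 → ψ₂ = 0.341
Converged at ψ₂ = 0.341.
  THF: x = 0.446, y = 0.714
  1-propanol: x = 0.373, y = 0.246
  ethylbenzene: x = 0.181, y = 0.040

V/F (drum 2) = 0.341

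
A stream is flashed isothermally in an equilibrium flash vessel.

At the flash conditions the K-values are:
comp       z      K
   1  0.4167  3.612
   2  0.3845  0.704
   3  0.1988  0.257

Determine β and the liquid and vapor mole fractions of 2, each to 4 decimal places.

Let β = V/F and solve Σ zᵢ(Kᵢ−1)/(1+β(Kᵢ−1)) = 0.
g(0) = ΣzᵢKᵢ − 1 = 0.8269 and g(1) = 1 − Σzᵢ/Kᵢ = -0.4351, so a root lies in (0, 1).
Newton iteration, β⁰ = 0.5:
  β = 0.5000: g = 0.10340, g' = -0.8589 → β = 0.6204
  β = 0.6204: g = 0.00193, g' = -0.8423 → β = 0.6227
Converged at β = 0.6227.
Compositions from xᵢ = zᵢ/(1+β(Kᵢ−1)), yᵢ = Kᵢxᵢ:
  1: x = 0.1587, y = 0.5731
  2: x = 0.4714, y = 0.3319
  3: x = 0.3700, y = 0.0951

β = 0.6227, x_2 = 0.4714, y_2 = 0.3319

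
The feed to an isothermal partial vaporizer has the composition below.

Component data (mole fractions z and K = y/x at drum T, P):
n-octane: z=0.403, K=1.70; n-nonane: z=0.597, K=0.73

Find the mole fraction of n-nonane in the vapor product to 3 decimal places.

y_n-nonane = 0.527

Material balance + equilibrium reduce to Σ zᵢ(Kᵢ−1)/(1+V/F(Kᵢ−1)) = 0.
Check two-phase: ΣzᵢKᵢ = 1.121 > 1 and Σzᵢ/Kᵢ = 1.055 > 1, so g(0) = 0.121 > 0 and g(1) = -0.055 < 0.
Binary case is linear: z₁(K₁−1)(1+V/F(K₂−1)) + z₂(K₂−1)(1+V/F(K₁−1)) = 0
⇒ V/F = [z₁(K₁−1)+z₂(K₂−1)] / [−(K₁−1)(K₂−1)] = 0.1209/0.1890 = 0.640
Compositions from xᵢ = zᵢ/(1+V/F(Kᵢ−1)), yᵢ = Kᵢxᵢ:
  n-octane: x = 0.278, y = 0.473
  n-nonane: x = 0.722, y = 0.527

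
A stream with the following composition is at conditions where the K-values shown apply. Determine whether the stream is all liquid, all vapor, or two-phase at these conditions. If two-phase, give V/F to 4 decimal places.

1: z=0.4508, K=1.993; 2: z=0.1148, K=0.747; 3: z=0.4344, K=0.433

ΣzᵢKᵢ = 1.1723; Σzᵢ/Kᵢ = 1.3831.
Both exceed 1, so a two-phase solution exists.
Let ψ = V/F and solve Σ zᵢ(Kᵢ−1)/(1+ψ(Kᵢ−1)) = 0.
Newton iteration, ψ⁰ = 0.46:
  ψ = 0.4600: g = -0.05880, g' = -0.4745 → ψ = 0.3361
  ψ = 0.3361: g = -0.00039, g' = -0.4718 → ψ = 0.3352
Converged at ψ = 0.3352.

two-phase, V/F = 0.3352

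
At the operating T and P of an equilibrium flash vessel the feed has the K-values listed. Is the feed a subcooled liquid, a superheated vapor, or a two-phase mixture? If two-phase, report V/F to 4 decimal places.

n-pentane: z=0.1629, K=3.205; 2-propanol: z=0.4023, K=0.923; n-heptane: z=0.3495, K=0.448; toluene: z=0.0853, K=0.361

two-phase, V/F = 0.1010

ΣzᵢKᵢ = 1.0808; Σzᵢ/Kᵢ = 1.5031.
Both exceed 1, so a two-phase solution exists.
Rachford–Rice: g(ψ) = Σ zᵢ(Kᵢ−1)/(1+ψ(Kᵢ−1)) = 0.
Iterate (Newton) starting at ψ = 0.5:
  ψ = 0.5000: g = -0.20794, g' = -0.4601 → ψ = 0.0481
  ψ = 0.0481: g = 0.03926, g' = -0.7993 → ψ = 0.0972
  ψ = 0.0972: g = 0.00262, g' = -0.6981 → ψ = 0.1009
  ψ = 0.1009: g = 0.00001, g' = -0.6916 → ψ = 0.1010
Converged at ψ = 0.1010.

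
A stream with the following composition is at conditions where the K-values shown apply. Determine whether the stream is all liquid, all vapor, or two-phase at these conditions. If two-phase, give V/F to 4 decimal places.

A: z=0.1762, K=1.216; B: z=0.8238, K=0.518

all liquid

ΣzᵢKᵢ = 0.6410; Σzᵢ/Kᵢ = 1.7352.
Since ΣzᵢKᵢ < 1 the mixture is below its bubble point — single liquid phase.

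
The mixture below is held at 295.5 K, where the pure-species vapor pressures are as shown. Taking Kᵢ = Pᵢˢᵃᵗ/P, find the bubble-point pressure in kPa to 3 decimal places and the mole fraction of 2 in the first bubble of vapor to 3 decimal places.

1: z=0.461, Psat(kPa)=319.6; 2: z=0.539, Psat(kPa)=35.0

Pbub = 166.201 kPa, y_2 = 0.114

At the bubble point ψ → 0, so ΣzᵢKᵢ = 1 with Kᵢ = Pᵢˢᵃᵗ/P ⇒ P = ΣzᵢPᵢˢᵃᵗ.
P = 0.461·319.6 + 0.539·35.0 = 166.201 kPa
yᵢ = zᵢPᵢˢᵃᵗ/P ⇒ y_2 = 0.539·35.0/166.201 = 0.114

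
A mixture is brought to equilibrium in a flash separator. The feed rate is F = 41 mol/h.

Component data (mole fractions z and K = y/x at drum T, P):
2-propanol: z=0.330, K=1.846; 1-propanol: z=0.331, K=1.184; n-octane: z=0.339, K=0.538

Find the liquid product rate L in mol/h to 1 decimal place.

L = 12.6 mol/h

Rachford–Rice: g(ψ) = Σ zᵢ(Kᵢ−1)/(1+ψ(Kᵢ−1)) = 0.
Feasibility: ΣzᵢKᵢ = 1.183, Σzᵢ/Kᵢ = 1.088 — both > 1, two phases present.
Newton iteration, ψ⁰ = 0.41:
  ψ = 0.410: g = 0.0707, g' = -0.250 → ψ = 0.693
  ψ = 0.693: g = -0.0003, g' = -0.259 → ψ = 0.692
Converged at ψ = 0.692.
Then V = ψ·F = 0.6916·41 = 28.4 mol/h and L = F − V = 12.6 mol/h.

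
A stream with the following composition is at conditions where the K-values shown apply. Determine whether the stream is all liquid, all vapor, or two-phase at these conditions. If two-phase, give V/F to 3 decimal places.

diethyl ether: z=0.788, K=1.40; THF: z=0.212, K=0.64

all vapor

ΣzᵢKᵢ = 1.239; Σzᵢ/Kᵢ = 0.894.
Since Σzᵢ/Kᵢ < 1 the mixture is above its dew point — single vapor phase.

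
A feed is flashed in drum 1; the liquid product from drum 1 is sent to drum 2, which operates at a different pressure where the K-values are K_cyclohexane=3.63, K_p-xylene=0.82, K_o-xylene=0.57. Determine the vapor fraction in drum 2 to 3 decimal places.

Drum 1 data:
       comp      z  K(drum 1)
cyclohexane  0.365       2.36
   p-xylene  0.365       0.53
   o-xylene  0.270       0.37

Drum 1:
Let ψ₁ = V/F and solve Σ zᵢ(Kᵢ−1)/(1+ψ₁(Kᵢ−1)) = 0.
g(0) = ΣzᵢKᵢ − 1 = 0.155 and g(1) = 1 − Σzᵢ/Kᵢ = -0.573, so a root lies in (0, 1).
Iterate (Newton) starting at ψ₁ = 0.63:
  ψ₁ = 0.630: g = -0.2584, g' = -0.653 → ψ₁ = 0.234
  ψ₁ = 0.234: g = -0.0159, g' = -0.638 → ψ₁ = 0.209
  ψ₁ = 0.209: g = 0.0002, g' = -0.650 → ψ₁ = 0.210
Converged at ψ₁ = 0.210.
Drum-1 compositions:
  cyclohexane: x = 0.284, y = 0.670
  p-xylene: x = 0.405, y = 0.215
  o-xylene: x = 0.311, y = 0.115
Drum-2 feed = drum-1 liquid: z₂ = (0.2840, 0.4049, 0.3111).
Drum 2:
Material balance + equilibrium reduce to Σ zᵢ(Kᵢ−1)/(1+ψ₂(Kᵢ−1)) = 0.
Check two-phase: ΣzᵢKᵢ = 1.540 > 1 and Σzᵢ/Kᵢ = 1.118 > 1, so g(0) = 0.540 > 0 and g(1) = -0.118 < 0.
Newton–Raphson from ψ₂ = 0.48:
  ψ₂ = 0.480: g = 0.0819, g' = -0.491 → ψ₂ = 0.647
  ψ₂ = 0.647: g = 0.0088, g' = -0.396 → ψ₂ = 0.669
Converged at ψ₂ = 0.669.
  cyclohexane: x = 0.103, y = 0.374
  p-xylene: x = 0.460, y = 0.377
  o-xylene: x = 0.437, y = 0.249

V/F (drum 2) = 0.669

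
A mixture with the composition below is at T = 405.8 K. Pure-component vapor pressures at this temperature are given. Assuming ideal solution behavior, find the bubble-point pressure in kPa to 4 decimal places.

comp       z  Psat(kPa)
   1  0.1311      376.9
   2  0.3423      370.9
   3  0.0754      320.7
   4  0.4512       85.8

Pbub = 239.2644 kPa

At the bubble point ψ → 0, so ΣzᵢKᵢ = 1 with Kᵢ = Pᵢˢᵃᵗ/P ⇒ P = ΣzᵢPᵢˢᵃᵗ.
P = 0.1311·376.9 + 0.3423·370.9 + 0.0754·320.7 + 0.4512·85.8 = 239.2644 kPa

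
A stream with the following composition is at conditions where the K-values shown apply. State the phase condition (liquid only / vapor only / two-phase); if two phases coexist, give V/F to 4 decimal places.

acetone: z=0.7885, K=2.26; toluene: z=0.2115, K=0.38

vapor only

ΣzᵢKᵢ = 1.8624; Σzᵢ/Kᵢ = 0.9055.
Since Σzᵢ/Kᵢ < 1 the mixture is above its dew point — single vapor phase.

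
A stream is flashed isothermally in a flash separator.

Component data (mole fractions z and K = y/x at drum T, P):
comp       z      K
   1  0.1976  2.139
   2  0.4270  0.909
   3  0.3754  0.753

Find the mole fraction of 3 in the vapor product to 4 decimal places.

Material balance + equilibrium reduce to Σ zᵢ(Kᵢ−1)/(1+β(Kᵢ−1)) = 0.
Check two-phase: ΣzᵢKᵢ = 1.0935 > 1 and Σzᵢ/Kᵢ = 1.0607 > 1, so g(0) = 0.0935 > 0 and g(1) = -0.0607 < 0.
Newton–Raphson from β = 0.5:
  β = 0.5000: g = -0.00310, g' = -0.1378 → β = 0.4775
  β = 0.4775: g = 0.00003, g' = -0.1409 → β = 0.4778
Converged at β = 0.4778.
Compositions from xᵢ = zᵢ/(1+β(Kᵢ−1)), yᵢ = Kᵢxᵢ:
  1: x = 0.1280, y = 0.2737
  2: x = 0.4464, y = 0.4058
  3: x = 0.4256, y = 0.3205

y_3 = 0.3205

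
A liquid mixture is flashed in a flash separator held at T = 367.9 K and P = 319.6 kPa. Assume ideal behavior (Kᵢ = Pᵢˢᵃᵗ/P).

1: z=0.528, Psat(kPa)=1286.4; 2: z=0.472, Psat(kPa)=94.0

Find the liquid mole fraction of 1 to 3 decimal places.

Raoult's law: Kᵢ = Pᵢˢᵃᵗ/P = Pᵢˢᵃᵗ/319.6.
  K_1 = 1286.4/319.6 = 4.02503, K_2 = 94.0/319.6 = 0.29412
Rachford–Rice: g(ψ) = Σ zᵢ(Kᵢ−1)/(1+ψ(Kᵢ−1)) = 0.
Check two-phase: ΣzᵢKᵢ = 2.264 > 1 and Σzᵢ/Kᵢ = 1.736 > 1, so g(0) = 1.264 > 0 and g(1) = -0.736 < 0.
Binary case is linear: z₁(K₁−1)(1+ψ(K₂−1)) + z₂(K₂−1)(1+ψ(K₁−1)) = 0
⇒ ψ = [z₁(K₁−1)+z₂(K₂−1)] / [−(K₁−1)(K₂−1)] = 1.2640/2.1353 = 0.592
Compositions from xᵢ = zᵢ/(1+ψ(Kᵢ−1)), yᵢ = Kᵢxᵢ:
  1: x = 0.189, y = 0.762
  2: x = 0.811, y = 0.238

x_1 = 0.189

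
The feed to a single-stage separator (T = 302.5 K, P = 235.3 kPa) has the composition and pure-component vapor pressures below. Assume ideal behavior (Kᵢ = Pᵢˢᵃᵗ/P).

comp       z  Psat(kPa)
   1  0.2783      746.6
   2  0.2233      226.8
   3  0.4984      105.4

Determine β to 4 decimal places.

β = 0.3413

Raoult's law: Kᵢ = Pᵢˢᵃᵗ/P = Pᵢˢᵃᵗ/235.3.
  K_1 = 746.6/235.3 = 3.172971, K_2 = 226.8/235.3 = 0.963876, K_3 = 105.4/235.3 = 0.447939
Let β = V/F and solve Σ zᵢ(Kᵢ−1)/(1+β(Kᵢ−1)) = 0.
Feasibility: ΣzᵢKᵢ = 1.3215, Σzᵢ/Kᵢ = 1.4320 — both > 1, two phases present.
Iterate (Newton) starting at β = 0.66:
  β = 0.6600: g = -0.19269, g' = -0.5980 → β = 0.3378
  β = 0.3378: g = 0.00237, g' = -0.6669 → β = 0.3413
Converged at β = 0.3413.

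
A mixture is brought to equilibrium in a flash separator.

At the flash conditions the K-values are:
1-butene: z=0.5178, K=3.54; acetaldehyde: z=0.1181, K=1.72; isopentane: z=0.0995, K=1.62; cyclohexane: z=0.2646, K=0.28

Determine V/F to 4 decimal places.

Rachford–Rice: g(V/F) = Σ zᵢ(Kᵢ−1)/(1+V/F(Kᵢ−1)) = 0.
g(0) = ΣzᵢKᵢ − 1 = 1.2714 and g(1) = 1 − Σzᵢ/Kᵢ = -0.2214, so a root lies in (0, 1).
Newton iteration, V/F⁰ = 0.5:
  V/F = 0.5000: g = 0.39133, g' = -1.0386 → V/F = 0.8768
  V/F = 0.8768: g = -0.01705, g' = -1.3688 → V/F = 0.8643
  V/F = 0.8643: g = -0.00026, g' = -1.3283 → V/F = 0.8641
Converged at V/F = 0.8641.

V/F = 0.8641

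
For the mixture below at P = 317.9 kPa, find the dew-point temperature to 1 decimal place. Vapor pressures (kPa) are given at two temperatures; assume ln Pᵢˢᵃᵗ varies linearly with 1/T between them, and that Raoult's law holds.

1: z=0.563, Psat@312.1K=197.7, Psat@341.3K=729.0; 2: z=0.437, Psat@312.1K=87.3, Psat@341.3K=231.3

T = 336.4 K

Dew-point temperature: Σzᵢ·P/Pᵢˢᵃᵗ(T) = 1. Interpolate ln Pᵢˢᵃᵗ = aᵢ + bᵢ/T.
  T = 312.1 K: ΣzᵢP/Pᵢˢᵃᵗ = 2.4966
  T = 341.3 K: ΣzᵢP/Pᵢˢᵃᵗ = 0.8461
  T = 326.7 K: ΣzᵢP/Pᵢˢᵃᵗ = 1.4145
  T = 334.0 K: ΣzᵢP/Pᵢˢᵃᵗ = 1.0872
  T = 337.6 K: ΣzᵢP/Pᵢˢᵃᵗ = 0.9593
  T = 335.8 K: ΣzᵢP/Pᵢˢᵃᵗ = 1.0208
Interpolating between 335.8 K and 337.6 K gives T ≈ 336.4 K.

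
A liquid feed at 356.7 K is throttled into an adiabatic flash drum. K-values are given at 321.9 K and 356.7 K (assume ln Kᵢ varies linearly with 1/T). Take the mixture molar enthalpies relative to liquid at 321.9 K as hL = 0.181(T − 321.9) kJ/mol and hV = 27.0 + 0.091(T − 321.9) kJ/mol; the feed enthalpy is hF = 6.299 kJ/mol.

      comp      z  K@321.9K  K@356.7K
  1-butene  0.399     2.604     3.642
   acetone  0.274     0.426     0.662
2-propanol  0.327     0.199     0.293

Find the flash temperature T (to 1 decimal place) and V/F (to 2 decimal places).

T = 324.4 K, V/F = 0.22

Adiabatic flash: solve Rachford–Rice at each trial T, then check hF = ψ·hV(T) + (1−ψ)·hL(T).
  T = 321.9 K: K = (2.604, 0.426, 0.199), RR gives ψ = 0.195, H_out = 5.265 kJ/mol
  T = 356.7 K: K = (3.642, 0.662, 0.293), RR gives ψ = 0.484, H_out = 17.862 kJ/mol
  T = 339.3 K: K = (3.106, 0.537, 0.244), RR gives ψ = 0.346, H_out = 11.955 kJ/mol
  T = 330.6 K: K = (2.851, 0.480, 0.221), RR gives ψ = 0.274, H_out = 8.753 kJ/mol
  T = 326.2 K: K = (2.725, 0.452, 0.210), RR gives ψ = 0.235, H_out = 7.033 kJ/mol
  T = 324.0 K: K = (2.663, 0.439, 0.204), RR gives ψ = 0.215, H_out = 6.140 kJ/mol
Linear interpolation between T = 324.0 (H_out = 6.140) and T = 326.2 (H_out = 7.033) on hF = 6.299 gives T ≈ 324.4 K, at which ψ = 0.22.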